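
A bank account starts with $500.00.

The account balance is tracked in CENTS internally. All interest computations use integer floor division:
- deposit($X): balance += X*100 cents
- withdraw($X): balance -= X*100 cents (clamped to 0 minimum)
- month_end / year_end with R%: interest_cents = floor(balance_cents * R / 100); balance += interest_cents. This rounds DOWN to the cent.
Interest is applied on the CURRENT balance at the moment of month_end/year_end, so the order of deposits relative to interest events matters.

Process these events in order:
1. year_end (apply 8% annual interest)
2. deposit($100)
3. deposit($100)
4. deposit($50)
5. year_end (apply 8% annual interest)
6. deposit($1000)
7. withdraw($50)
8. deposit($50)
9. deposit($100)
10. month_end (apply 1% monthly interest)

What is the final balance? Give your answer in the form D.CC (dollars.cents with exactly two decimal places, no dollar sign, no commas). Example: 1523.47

Answer: 1972.73

Derivation:
After 1 (year_end (apply 8% annual interest)): balance=$540.00 total_interest=$40.00
After 2 (deposit($100)): balance=$640.00 total_interest=$40.00
After 3 (deposit($100)): balance=$740.00 total_interest=$40.00
After 4 (deposit($50)): balance=$790.00 total_interest=$40.00
After 5 (year_end (apply 8% annual interest)): balance=$853.20 total_interest=$103.20
After 6 (deposit($1000)): balance=$1853.20 total_interest=$103.20
After 7 (withdraw($50)): balance=$1803.20 total_interest=$103.20
After 8 (deposit($50)): balance=$1853.20 total_interest=$103.20
After 9 (deposit($100)): balance=$1953.20 total_interest=$103.20
After 10 (month_end (apply 1% monthly interest)): balance=$1972.73 total_interest=$122.73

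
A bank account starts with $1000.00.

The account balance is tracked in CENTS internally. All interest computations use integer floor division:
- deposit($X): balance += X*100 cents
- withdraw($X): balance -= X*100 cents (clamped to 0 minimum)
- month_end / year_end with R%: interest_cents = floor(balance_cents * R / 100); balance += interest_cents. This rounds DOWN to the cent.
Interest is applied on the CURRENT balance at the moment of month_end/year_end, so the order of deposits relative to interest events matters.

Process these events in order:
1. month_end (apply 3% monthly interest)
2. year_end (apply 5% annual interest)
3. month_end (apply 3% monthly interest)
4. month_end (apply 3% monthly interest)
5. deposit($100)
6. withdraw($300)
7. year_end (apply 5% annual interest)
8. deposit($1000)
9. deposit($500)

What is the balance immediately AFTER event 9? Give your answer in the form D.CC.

Answer: 2494.71

Derivation:
After 1 (month_end (apply 3% monthly interest)): balance=$1030.00 total_interest=$30.00
After 2 (year_end (apply 5% annual interest)): balance=$1081.50 total_interest=$81.50
After 3 (month_end (apply 3% monthly interest)): balance=$1113.94 total_interest=$113.94
After 4 (month_end (apply 3% monthly interest)): balance=$1147.35 total_interest=$147.35
After 5 (deposit($100)): balance=$1247.35 total_interest=$147.35
After 6 (withdraw($300)): balance=$947.35 total_interest=$147.35
After 7 (year_end (apply 5% annual interest)): balance=$994.71 total_interest=$194.71
After 8 (deposit($1000)): balance=$1994.71 total_interest=$194.71
After 9 (deposit($500)): balance=$2494.71 total_interest=$194.71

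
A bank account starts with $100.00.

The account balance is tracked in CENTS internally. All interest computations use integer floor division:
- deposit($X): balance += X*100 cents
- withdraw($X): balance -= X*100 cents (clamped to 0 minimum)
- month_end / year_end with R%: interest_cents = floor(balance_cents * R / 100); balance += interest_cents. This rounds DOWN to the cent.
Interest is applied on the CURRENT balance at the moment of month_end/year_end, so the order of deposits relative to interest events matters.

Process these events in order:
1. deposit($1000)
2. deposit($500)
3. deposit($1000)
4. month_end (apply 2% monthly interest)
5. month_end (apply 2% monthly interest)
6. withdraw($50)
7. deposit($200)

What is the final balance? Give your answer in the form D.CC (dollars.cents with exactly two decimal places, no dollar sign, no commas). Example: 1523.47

Answer: 2855.04

Derivation:
After 1 (deposit($1000)): balance=$1100.00 total_interest=$0.00
After 2 (deposit($500)): balance=$1600.00 total_interest=$0.00
After 3 (deposit($1000)): balance=$2600.00 total_interest=$0.00
After 4 (month_end (apply 2% monthly interest)): balance=$2652.00 total_interest=$52.00
After 5 (month_end (apply 2% monthly interest)): balance=$2705.04 total_interest=$105.04
After 6 (withdraw($50)): balance=$2655.04 total_interest=$105.04
After 7 (deposit($200)): balance=$2855.04 total_interest=$105.04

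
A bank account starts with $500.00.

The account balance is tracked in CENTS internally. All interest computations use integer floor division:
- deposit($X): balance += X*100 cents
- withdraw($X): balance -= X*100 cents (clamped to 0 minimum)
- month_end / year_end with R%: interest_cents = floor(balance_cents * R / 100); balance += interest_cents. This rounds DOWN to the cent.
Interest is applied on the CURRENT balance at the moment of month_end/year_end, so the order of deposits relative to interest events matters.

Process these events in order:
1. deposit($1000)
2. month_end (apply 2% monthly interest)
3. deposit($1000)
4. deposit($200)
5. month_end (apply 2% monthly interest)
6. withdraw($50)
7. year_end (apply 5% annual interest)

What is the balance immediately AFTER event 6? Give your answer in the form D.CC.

Answer: 2734.60

Derivation:
After 1 (deposit($1000)): balance=$1500.00 total_interest=$0.00
After 2 (month_end (apply 2% monthly interest)): balance=$1530.00 total_interest=$30.00
After 3 (deposit($1000)): balance=$2530.00 total_interest=$30.00
After 4 (deposit($200)): balance=$2730.00 total_interest=$30.00
After 5 (month_end (apply 2% monthly interest)): balance=$2784.60 total_interest=$84.60
After 6 (withdraw($50)): balance=$2734.60 total_interest=$84.60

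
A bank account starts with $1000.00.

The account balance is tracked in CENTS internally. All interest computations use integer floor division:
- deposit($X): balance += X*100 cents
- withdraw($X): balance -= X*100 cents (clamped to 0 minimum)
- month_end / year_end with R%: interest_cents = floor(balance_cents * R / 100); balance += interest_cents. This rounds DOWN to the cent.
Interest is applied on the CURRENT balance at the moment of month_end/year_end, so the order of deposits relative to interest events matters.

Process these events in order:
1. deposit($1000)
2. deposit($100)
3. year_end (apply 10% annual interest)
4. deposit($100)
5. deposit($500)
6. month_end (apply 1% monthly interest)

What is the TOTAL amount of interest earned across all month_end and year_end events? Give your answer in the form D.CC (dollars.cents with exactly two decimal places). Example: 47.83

Answer: 239.10

Derivation:
After 1 (deposit($1000)): balance=$2000.00 total_interest=$0.00
After 2 (deposit($100)): balance=$2100.00 total_interest=$0.00
After 3 (year_end (apply 10% annual interest)): balance=$2310.00 total_interest=$210.00
After 4 (deposit($100)): balance=$2410.00 total_interest=$210.00
After 5 (deposit($500)): balance=$2910.00 total_interest=$210.00
After 6 (month_end (apply 1% monthly interest)): balance=$2939.10 total_interest=$239.10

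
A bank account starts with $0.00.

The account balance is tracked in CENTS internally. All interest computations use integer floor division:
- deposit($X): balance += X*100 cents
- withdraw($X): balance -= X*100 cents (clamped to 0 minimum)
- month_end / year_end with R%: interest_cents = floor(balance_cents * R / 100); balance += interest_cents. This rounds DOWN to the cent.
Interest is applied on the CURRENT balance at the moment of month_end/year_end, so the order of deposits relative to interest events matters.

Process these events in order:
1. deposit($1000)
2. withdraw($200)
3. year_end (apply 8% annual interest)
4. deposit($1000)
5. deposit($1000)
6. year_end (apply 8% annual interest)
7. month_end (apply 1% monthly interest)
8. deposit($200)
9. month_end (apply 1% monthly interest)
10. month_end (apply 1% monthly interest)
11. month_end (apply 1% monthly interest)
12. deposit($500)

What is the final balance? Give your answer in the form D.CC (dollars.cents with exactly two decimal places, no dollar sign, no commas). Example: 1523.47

Answer: 3924.76

Derivation:
After 1 (deposit($1000)): balance=$1000.00 total_interest=$0.00
After 2 (withdraw($200)): balance=$800.00 total_interest=$0.00
After 3 (year_end (apply 8% annual interest)): balance=$864.00 total_interest=$64.00
After 4 (deposit($1000)): balance=$1864.00 total_interest=$64.00
After 5 (deposit($1000)): balance=$2864.00 total_interest=$64.00
After 6 (year_end (apply 8% annual interest)): balance=$3093.12 total_interest=$293.12
After 7 (month_end (apply 1% monthly interest)): balance=$3124.05 total_interest=$324.05
After 8 (deposit($200)): balance=$3324.05 total_interest=$324.05
After 9 (month_end (apply 1% monthly interest)): balance=$3357.29 total_interest=$357.29
After 10 (month_end (apply 1% monthly interest)): balance=$3390.86 total_interest=$390.86
After 11 (month_end (apply 1% monthly interest)): balance=$3424.76 total_interest=$424.76
After 12 (deposit($500)): balance=$3924.76 total_interest=$424.76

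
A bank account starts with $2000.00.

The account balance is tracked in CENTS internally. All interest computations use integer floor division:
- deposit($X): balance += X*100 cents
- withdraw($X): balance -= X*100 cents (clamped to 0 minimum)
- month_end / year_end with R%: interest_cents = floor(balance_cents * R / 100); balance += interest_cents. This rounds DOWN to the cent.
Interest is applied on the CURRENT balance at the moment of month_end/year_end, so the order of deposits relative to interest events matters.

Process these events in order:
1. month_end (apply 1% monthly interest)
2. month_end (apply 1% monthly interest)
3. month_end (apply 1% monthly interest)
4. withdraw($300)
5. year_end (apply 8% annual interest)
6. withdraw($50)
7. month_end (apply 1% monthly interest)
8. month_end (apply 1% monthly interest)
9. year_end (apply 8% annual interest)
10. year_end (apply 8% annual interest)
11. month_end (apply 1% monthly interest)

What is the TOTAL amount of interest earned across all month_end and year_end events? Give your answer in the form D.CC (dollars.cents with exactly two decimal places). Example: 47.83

After 1 (month_end (apply 1% monthly interest)): balance=$2020.00 total_interest=$20.00
After 2 (month_end (apply 1% monthly interest)): balance=$2040.20 total_interest=$40.20
After 3 (month_end (apply 1% monthly interest)): balance=$2060.60 total_interest=$60.60
After 4 (withdraw($300)): balance=$1760.60 total_interest=$60.60
After 5 (year_end (apply 8% annual interest)): balance=$1901.44 total_interest=$201.44
After 6 (withdraw($50)): balance=$1851.44 total_interest=$201.44
After 7 (month_end (apply 1% monthly interest)): balance=$1869.95 total_interest=$219.95
After 8 (month_end (apply 1% monthly interest)): balance=$1888.64 total_interest=$238.64
After 9 (year_end (apply 8% annual interest)): balance=$2039.73 total_interest=$389.73
After 10 (year_end (apply 8% annual interest)): balance=$2202.90 total_interest=$552.90
After 11 (month_end (apply 1% monthly interest)): balance=$2224.92 total_interest=$574.92

Answer: 574.92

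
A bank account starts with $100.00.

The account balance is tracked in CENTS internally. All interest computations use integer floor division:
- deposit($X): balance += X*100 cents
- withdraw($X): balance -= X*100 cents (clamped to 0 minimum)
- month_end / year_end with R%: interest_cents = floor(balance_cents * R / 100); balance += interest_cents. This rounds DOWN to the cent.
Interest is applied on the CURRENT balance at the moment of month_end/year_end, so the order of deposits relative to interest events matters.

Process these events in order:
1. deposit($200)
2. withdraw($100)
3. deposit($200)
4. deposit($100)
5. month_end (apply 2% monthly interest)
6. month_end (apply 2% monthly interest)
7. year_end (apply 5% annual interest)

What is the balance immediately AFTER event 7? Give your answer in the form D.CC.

After 1 (deposit($200)): balance=$300.00 total_interest=$0.00
After 2 (withdraw($100)): balance=$200.00 total_interest=$0.00
After 3 (deposit($200)): balance=$400.00 total_interest=$0.00
After 4 (deposit($100)): balance=$500.00 total_interest=$0.00
After 5 (month_end (apply 2% monthly interest)): balance=$510.00 total_interest=$10.00
After 6 (month_end (apply 2% monthly interest)): balance=$520.20 total_interest=$20.20
After 7 (year_end (apply 5% annual interest)): balance=$546.21 total_interest=$46.21

Answer: 546.21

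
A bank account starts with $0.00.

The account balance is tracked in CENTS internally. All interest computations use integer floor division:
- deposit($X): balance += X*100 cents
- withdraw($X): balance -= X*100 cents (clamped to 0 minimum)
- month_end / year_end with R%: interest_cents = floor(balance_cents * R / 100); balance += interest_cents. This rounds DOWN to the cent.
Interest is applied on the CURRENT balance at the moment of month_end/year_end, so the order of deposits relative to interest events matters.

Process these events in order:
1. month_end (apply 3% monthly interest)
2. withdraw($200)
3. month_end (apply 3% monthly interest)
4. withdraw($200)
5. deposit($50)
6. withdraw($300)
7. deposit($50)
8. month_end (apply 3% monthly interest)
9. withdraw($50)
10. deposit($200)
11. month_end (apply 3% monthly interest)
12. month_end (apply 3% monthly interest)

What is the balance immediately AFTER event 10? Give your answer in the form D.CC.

Answer: 201.50

Derivation:
After 1 (month_end (apply 3% monthly interest)): balance=$0.00 total_interest=$0.00
After 2 (withdraw($200)): balance=$0.00 total_interest=$0.00
After 3 (month_end (apply 3% monthly interest)): balance=$0.00 total_interest=$0.00
After 4 (withdraw($200)): balance=$0.00 total_interest=$0.00
After 5 (deposit($50)): balance=$50.00 total_interest=$0.00
After 6 (withdraw($300)): balance=$0.00 total_interest=$0.00
After 7 (deposit($50)): balance=$50.00 total_interest=$0.00
After 8 (month_end (apply 3% monthly interest)): balance=$51.50 total_interest=$1.50
After 9 (withdraw($50)): balance=$1.50 total_interest=$1.50
After 10 (deposit($200)): balance=$201.50 total_interest=$1.50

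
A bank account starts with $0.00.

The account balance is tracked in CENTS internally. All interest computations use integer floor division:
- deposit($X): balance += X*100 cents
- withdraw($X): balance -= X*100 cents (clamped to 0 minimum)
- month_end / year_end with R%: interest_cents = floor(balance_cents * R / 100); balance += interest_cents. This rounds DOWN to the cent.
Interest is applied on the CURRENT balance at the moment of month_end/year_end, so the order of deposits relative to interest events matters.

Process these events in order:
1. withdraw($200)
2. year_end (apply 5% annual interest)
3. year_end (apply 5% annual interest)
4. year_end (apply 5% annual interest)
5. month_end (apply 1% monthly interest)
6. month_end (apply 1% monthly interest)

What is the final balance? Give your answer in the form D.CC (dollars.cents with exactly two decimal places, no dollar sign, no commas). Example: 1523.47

After 1 (withdraw($200)): balance=$0.00 total_interest=$0.00
After 2 (year_end (apply 5% annual interest)): balance=$0.00 total_interest=$0.00
After 3 (year_end (apply 5% annual interest)): balance=$0.00 total_interest=$0.00
After 4 (year_end (apply 5% annual interest)): balance=$0.00 total_interest=$0.00
After 5 (month_end (apply 1% monthly interest)): balance=$0.00 total_interest=$0.00
After 6 (month_end (apply 1% monthly interest)): balance=$0.00 total_interest=$0.00

Answer: 0.00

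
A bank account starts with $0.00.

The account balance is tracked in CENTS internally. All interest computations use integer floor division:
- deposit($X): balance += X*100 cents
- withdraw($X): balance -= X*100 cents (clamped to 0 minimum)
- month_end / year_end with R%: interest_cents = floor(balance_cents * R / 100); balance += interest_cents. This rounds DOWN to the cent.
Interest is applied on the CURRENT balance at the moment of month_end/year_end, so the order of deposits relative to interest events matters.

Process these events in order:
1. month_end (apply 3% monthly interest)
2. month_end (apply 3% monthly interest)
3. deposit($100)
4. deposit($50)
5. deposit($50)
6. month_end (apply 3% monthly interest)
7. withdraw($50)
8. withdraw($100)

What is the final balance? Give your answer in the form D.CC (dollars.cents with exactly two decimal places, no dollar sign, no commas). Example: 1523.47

Answer: 56.00

Derivation:
After 1 (month_end (apply 3% monthly interest)): balance=$0.00 total_interest=$0.00
After 2 (month_end (apply 3% monthly interest)): balance=$0.00 total_interest=$0.00
After 3 (deposit($100)): balance=$100.00 total_interest=$0.00
After 4 (deposit($50)): balance=$150.00 total_interest=$0.00
After 5 (deposit($50)): balance=$200.00 total_interest=$0.00
After 6 (month_end (apply 3% monthly interest)): balance=$206.00 total_interest=$6.00
After 7 (withdraw($50)): balance=$156.00 total_interest=$6.00
After 8 (withdraw($100)): balance=$56.00 total_interest=$6.00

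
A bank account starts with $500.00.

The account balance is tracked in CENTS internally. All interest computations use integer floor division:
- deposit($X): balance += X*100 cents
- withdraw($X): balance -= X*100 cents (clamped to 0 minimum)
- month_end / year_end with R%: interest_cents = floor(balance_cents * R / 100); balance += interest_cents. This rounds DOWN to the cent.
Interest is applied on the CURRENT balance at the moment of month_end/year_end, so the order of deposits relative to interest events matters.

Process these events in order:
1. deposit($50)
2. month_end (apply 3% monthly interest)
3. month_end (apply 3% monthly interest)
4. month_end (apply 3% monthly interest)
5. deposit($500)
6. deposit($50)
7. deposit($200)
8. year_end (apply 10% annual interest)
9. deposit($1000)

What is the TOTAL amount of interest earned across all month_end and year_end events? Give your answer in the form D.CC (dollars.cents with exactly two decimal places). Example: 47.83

Answer: 186.08

Derivation:
After 1 (deposit($50)): balance=$550.00 total_interest=$0.00
After 2 (month_end (apply 3% monthly interest)): balance=$566.50 total_interest=$16.50
After 3 (month_end (apply 3% monthly interest)): balance=$583.49 total_interest=$33.49
After 4 (month_end (apply 3% monthly interest)): balance=$600.99 total_interest=$50.99
After 5 (deposit($500)): balance=$1100.99 total_interest=$50.99
After 6 (deposit($50)): balance=$1150.99 total_interest=$50.99
After 7 (deposit($200)): balance=$1350.99 total_interest=$50.99
After 8 (year_end (apply 10% annual interest)): balance=$1486.08 total_interest=$186.08
After 9 (deposit($1000)): balance=$2486.08 total_interest=$186.08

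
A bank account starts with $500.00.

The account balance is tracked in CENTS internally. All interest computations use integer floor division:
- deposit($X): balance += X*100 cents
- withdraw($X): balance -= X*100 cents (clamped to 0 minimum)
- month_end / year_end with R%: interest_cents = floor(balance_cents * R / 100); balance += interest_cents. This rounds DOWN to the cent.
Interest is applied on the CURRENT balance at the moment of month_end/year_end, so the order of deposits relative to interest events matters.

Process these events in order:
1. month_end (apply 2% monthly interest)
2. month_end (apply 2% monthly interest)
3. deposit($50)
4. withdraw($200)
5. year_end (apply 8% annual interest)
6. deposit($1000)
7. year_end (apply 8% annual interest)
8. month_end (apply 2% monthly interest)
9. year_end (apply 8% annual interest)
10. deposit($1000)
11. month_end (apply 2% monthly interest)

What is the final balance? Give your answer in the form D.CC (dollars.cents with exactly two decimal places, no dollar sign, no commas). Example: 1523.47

After 1 (month_end (apply 2% monthly interest)): balance=$510.00 total_interest=$10.00
After 2 (month_end (apply 2% monthly interest)): balance=$520.20 total_interest=$20.20
After 3 (deposit($50)): balance=$570.20 total_interest=$20.20
After 4 (withdraw($200)): balance=$370.20 total_interest=$20.20
After 5 (year_end (apply 8% annual interest)): balance=$399.81 total_interest=$49.81
After 6 (deposit($1000)): balance=$1399.81 total_interest=$49.81
After 7 (year_end (apply 8% annual interest)): balance=$1511.79 total_interest=$161.79
After 8 (month_end (apply 2% monthly interest)): balance=$1542.02 total_interest=$192.02
After 9 (year_end (apply 8% annual interest)): balance=$1665.38 total_interest=$315.38
After 10 (deposit($1000)): balance=$2665.38 total_interest=$315.38
After 11 (month_end (apply 2% monthly interest)): balance=$2718.68 total_interest=$368.68

Answer: 2718.68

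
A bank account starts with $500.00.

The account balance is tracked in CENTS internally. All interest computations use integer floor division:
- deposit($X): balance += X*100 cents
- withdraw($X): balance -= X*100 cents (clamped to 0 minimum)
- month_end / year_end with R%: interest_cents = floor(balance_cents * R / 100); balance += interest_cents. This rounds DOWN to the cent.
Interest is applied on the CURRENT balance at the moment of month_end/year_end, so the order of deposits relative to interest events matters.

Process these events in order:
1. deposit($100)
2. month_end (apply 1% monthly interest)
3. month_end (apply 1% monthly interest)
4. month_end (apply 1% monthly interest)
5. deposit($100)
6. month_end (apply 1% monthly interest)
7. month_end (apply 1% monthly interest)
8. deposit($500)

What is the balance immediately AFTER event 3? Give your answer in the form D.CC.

After 1 (deposit($100)): balance=$600.00 total_interest=$0.00
After 2 (month_end (apply 1% monthly interest)): balance=$606.00 total_interest=$6.00
After 3 (month_end (apply 1% monthly interest)): balance=$612.06 total_interest=$12.06

Answer: 612.06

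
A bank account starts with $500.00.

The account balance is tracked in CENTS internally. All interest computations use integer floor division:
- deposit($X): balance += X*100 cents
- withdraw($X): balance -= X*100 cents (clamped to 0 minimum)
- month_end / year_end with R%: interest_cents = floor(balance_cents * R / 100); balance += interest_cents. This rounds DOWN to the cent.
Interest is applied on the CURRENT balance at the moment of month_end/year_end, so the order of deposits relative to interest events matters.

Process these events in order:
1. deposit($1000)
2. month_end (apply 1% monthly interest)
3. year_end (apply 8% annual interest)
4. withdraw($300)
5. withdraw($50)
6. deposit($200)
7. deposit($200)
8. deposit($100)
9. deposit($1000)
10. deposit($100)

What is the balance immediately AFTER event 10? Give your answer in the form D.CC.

After 1 (deposit($1000)): balance=$1500.00 total_interest=$0.00
After 2 (month_end (apply 1% monthly interest)): balance=$1515.00 total_interest=$15.00
After 3 (year_end (apply 8% annual interest)): balance=$1636.20 total_interest=$136.20
After 4 (withdraw($300)): balance=$1336.20 total_interest=$136.20
After 5 (withdraw($50)): balance=$1286.20 total_interest=$136.20
After 6 (deposit($200)): balance=$1486.20 total_interest=$136.20
After 7 (deposit($200)): balance=$1686.20 total_interest=$136.20
After 8 (deposit($100)): balance=$1786.20 total_interest=$136.20
After 9 (deposit($1000)): balance=$2786.20 total_interest=$136.20
After 10 (deposit($100)): balance=$2886.20 total_interest=$136.20

Answer: 2886.20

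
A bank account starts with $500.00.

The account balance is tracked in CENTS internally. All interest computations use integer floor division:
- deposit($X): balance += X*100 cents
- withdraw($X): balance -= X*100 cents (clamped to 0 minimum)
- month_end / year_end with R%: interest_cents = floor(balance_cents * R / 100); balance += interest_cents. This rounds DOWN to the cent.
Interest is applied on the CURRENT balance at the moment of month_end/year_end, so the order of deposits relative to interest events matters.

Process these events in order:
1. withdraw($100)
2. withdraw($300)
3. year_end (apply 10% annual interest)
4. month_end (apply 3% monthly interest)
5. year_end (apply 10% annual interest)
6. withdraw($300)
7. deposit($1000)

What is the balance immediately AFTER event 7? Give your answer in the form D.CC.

After 1 (withdraw($100)): balance=$400.00 total_interest=$0.00
After 2 (withdraw($300)): balance=$100.00 total_interest=$0.00
After 3 (year_end (apply 10% annual interest)): balance=$110.00 total_interest=$10.00
After 4 (month_end (apply 3% monthly interest)): balance=$113.30 total_interest=$13.30
After 5 (year_end (apply 10% annual interest)): balance=$124.63 total_interest=$24.63
After 6 (withdraw($300)): balance=$0.00 total_interest=$24.63
After 7 (deposit($1000)): balance=$1000.00 total_interest=$24.63

Answer: 1000.00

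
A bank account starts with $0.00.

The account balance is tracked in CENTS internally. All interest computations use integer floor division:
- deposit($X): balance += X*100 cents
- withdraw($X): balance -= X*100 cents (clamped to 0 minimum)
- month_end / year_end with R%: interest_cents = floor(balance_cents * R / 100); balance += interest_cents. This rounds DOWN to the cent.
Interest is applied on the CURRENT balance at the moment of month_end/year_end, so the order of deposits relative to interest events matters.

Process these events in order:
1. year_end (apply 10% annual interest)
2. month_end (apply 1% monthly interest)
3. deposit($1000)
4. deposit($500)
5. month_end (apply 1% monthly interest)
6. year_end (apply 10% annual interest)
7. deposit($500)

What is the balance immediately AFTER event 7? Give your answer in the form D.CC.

After 1 (year_end (apply 10% annual interest)): balance=$0.00 total_interest=$0.00
After 2 (month_end (apply 1% monthly interest)): balance=$0.00 total_interest=$0.00
After 3 (deposit($1000)): balance=$1000.00 total_interest=$0.00
After 4 (deposit($500)): balance=$1500.00 total_interest=$0.00
After 5 (month_end (apply 1% monthly interest)): balance=$1515.00 total_interest=$15.00
After 6 (year_end (apply 10% annual interest)): balance=$1666.50 total_interest=$166.50
After 7 (deposit($500)): balance=$2166.50 total_interest=$166.50

Answer: 2166.50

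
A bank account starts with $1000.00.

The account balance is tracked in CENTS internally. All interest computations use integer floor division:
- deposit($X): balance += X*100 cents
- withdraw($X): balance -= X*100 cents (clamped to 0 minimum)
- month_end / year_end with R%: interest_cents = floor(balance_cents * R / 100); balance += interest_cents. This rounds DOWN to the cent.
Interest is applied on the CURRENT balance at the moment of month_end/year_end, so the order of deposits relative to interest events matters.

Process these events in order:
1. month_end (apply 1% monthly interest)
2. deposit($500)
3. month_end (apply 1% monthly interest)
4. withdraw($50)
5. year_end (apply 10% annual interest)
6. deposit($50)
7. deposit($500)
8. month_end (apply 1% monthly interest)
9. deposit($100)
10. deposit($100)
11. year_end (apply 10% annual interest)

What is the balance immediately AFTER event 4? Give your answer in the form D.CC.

After 1 (month_end (apply 1% monthly interest)): balance=$1010.00 total_interest=$10.00
After 2 (deposit($500)): balance=$1510.00 total_interest=$10.00
After 3 (month_end (apply 1% monthly interest)): balance=$1525.10 total_interest=$25.10
After 4 (withdraw($50)): balance=$1475.10 total_interest=$25.10

Answer: 1475.10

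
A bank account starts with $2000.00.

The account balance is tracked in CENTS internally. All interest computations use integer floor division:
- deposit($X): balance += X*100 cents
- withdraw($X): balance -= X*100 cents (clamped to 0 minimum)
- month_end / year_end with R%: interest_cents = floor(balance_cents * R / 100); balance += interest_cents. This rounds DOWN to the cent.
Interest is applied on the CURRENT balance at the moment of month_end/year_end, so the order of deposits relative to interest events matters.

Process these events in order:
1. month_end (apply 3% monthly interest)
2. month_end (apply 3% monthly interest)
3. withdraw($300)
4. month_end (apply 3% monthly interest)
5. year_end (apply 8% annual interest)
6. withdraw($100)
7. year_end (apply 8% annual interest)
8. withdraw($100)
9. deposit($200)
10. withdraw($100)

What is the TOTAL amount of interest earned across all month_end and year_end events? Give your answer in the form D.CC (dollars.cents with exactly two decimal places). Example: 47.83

After 1 (month_end (apply 3% monthly interest)): balance=$2060.00 total_interest=$60.00
After 2 (month_end (apply 3% monthly interest)): balance=$2121.80 total_interest=$121.80
After 3 (withdraw($300)): balance=$1821.80 total_interest=$121.80
After 4 (month_end (apply 3% monthly interest)): balance=$1876.45 total_interest=$176.45
After 5 (year_end (apply 8% annual interest)): balance=$2026.56 total_interest=$326.56
After 6 (withdraw($100)): balance=$1926.56 total_interest=$326.56
After 7 (year_end (apply 8% annual interest)): balance=$2080.68 total_interest=$480.68
After 8 (withdraw($100)): balance=$1980.68 total_interest=$480.68
After 9 (deposit($200)): balance=$2180.68 total_interest=$480.68
After 10 (withdraw($100)): balance=$2080.68 total_interest=$480.68

Answer: 480.68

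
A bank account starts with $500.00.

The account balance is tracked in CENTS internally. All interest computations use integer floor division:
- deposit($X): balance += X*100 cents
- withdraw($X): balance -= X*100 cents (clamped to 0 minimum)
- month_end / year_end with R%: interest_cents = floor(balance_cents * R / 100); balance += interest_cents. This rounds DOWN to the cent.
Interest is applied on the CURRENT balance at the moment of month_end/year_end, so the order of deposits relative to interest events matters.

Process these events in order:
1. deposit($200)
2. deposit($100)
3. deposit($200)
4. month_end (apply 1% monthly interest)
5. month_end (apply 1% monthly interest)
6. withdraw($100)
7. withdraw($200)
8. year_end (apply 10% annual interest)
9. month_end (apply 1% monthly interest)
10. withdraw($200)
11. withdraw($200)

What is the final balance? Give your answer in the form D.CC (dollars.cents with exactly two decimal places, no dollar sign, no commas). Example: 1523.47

After 1 (deposit($200)): balance=$700.00 total_interest=$0.00
After 2 (deposit($100)): balance=$800.00 total_interest=$0.00
After 3 (deposit($200)): balance=$1000.00 total_interest=$0.00
After 4 (month_end (apply 1% monthly interest)): balance=$1010.00 total_interest=$10.00
After 5 (month_end (apply 1% monthly interest)): balance=$1020.10 total_interest=$20.10
After 6 (withdraw($100)): balance=$920.10 total_interest=$20.10
After 7 (withdraw($200)): balance=$720.10 total_interest=$20.10
After 8 (year_end (apply 10% annual interest)): balance=$792.11 total_interest=$92.11
After 9 (month_end (apply 1% monthly interest)): balance=$800.03 total_interest=$100.03
After 10 (withdraw($200)): balance=$600.03 total_interest=$100.03
After 11 (withdraw($200)): balance=$400.03 total_interest=$100.03

Answer: 400.03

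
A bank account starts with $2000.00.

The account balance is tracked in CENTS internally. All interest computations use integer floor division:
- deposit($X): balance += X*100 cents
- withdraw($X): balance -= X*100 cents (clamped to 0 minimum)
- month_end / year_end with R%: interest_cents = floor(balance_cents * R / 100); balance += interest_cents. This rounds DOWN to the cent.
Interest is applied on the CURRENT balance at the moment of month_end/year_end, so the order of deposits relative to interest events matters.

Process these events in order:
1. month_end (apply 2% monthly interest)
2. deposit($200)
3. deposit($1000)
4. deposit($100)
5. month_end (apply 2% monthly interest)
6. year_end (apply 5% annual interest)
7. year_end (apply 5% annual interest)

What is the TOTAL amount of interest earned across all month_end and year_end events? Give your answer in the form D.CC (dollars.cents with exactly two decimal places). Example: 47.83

Answer: 455.99

Derivation:
After 1 (month_end (apply 2% monthly interest)): balance=$2040.00 total_interest=$40.00
After 2 (deposit($200)): balance=$2240.00 total_interest=$40.00
After 3 (deposit($1000)): balance=$3240.00 total_interest=$40.00
After 4 (deposit($100)): balance=$3340.00 total_interest=$40.00
After 5 (month_end (apply 2% monthly interest)): balance=$3406.80 total_interest=$106.80
After 6 (year_end (apply 5% annual interest)): balance=$3577.14 total_interest=$277.14
After 7 (year_end (apply 5% annual interest)): balance=$3755.99 total_interest=$455.99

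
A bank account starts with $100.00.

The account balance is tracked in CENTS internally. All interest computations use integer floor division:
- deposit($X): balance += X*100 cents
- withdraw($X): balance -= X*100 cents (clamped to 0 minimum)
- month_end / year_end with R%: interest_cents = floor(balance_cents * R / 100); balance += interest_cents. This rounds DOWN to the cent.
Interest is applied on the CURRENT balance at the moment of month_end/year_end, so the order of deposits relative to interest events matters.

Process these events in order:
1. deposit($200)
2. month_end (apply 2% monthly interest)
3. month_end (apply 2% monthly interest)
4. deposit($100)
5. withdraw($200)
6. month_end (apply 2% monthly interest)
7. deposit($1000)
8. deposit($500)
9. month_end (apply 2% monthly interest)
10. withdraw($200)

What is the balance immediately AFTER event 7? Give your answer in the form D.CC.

After 1 (deposit($200)): balance=$300.00 total_interest=$0.00
After 2 (month_end (apply 2% monthly interest)): balance=$306.00 total_interest=$6.00
After 3 (month_end (apply 2% monthly interest)): balance=$312.12 total_interest=$12.12
After 4 (deposit($100)): balance=$412.12 total_interest=$12.12
After 5 (withdraw($200)): balance=$212.12 total_interest=$12.12
After 6 (month_end (apply 2% monthly interest)): balance=$216.36 total_interest=$16.36
After 7 (deposit($1000)): balance=$1216.36 total_interest=$16.36

Answer: 1216.36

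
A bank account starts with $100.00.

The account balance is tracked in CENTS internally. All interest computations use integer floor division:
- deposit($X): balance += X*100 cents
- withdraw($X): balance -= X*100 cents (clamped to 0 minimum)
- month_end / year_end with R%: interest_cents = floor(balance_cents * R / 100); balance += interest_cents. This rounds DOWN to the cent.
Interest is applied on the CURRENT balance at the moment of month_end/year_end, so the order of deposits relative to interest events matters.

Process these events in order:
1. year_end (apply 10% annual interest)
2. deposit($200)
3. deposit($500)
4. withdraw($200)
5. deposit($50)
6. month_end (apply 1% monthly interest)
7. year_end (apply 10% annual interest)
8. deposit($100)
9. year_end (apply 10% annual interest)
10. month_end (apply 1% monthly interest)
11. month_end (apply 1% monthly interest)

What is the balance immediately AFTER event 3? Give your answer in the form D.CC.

After 1 (year_end (apply 10% annual interest)): balance=$110.00 total_interest=$10.00
After 2 (deposit($200)): balance=$310.00 total_interest=$10.00
After 3 (deposit($500)): balance=$810.00 total_interest=$10.00

Answer: 810.00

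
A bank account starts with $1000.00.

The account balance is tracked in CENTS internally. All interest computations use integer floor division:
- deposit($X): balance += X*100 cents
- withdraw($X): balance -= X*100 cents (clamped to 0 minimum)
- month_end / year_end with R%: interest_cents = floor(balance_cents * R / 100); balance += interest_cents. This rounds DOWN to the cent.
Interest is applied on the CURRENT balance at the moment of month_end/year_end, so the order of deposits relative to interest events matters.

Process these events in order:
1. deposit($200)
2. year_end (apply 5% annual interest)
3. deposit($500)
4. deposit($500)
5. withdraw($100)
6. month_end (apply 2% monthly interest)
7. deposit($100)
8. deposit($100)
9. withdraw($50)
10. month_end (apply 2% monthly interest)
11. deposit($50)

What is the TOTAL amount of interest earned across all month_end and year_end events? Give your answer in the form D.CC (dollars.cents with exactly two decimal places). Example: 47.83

Answer: 150.26

Derivation:
After 1 (deposit($200)): balance=$1200.00 total_interest=$0.00
After 2 (year_end (apply 5% annual interest)): balance=$1260.00 total_interest=$60.00
After 3 (deposit($500)): balance=$1760.00 total_interest=$60.00
After 4 (deposit($500)): balance=$2260.00 total_interest=$60.00
After 5 (withdraw($100)): balance=$2160.00 total_interest=$60.00
After 6 (month_end (apply 2% monthly interest)): balance=$2203.20 total_interest=$103.20
After 7 (deposit($100)): balance=$2303.20 total_interest=$103.20
After 8 (deposit($100)): balance=$2403.20 total_interest=$103.20
After 9 (withdraw($50)): balance=$2353.20 total_interest=$103.20
After 10 (month_end (apply 2% monthly interest)): balance=$2400.26 total_interest=$150.26
After 11 (deposit($50)): balance=$2450.26 total_interest=$150.26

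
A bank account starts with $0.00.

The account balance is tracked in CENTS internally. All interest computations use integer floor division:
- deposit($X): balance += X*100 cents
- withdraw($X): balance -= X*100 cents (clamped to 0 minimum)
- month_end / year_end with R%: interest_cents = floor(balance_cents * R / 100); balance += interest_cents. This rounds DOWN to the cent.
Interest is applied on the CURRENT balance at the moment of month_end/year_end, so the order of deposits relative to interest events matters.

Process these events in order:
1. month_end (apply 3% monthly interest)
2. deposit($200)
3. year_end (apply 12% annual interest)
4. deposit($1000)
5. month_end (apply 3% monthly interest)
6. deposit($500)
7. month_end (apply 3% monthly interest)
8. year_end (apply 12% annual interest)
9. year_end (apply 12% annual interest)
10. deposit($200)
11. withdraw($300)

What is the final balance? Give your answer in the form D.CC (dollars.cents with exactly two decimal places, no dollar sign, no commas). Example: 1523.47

Answer: 2174.89

Derivation:
After 1 (month_end (apply 3% monthly interest)): balance=$0.00 total_interest=$0.00
After 2 (deposit($200)): balance=$200.00 total_interest=$0.00
After 3 (year_end (apply 12% annual interest)): balance=$224.00 total_interest=$24.00
After 4 (deposit($1000)): balance=$1224.00 total_interest=$24.00
After 5 (month_end (apply 3% monthly interest)): balance=$1260.72 total_interest=$60.72
After 6 (deposit($500)): balance=$1760.72 total_interest=$60.72
After 7 (month_end (apply 3% monthly interest)): balance=$1813.54 total_interest=$113.54
After 8 (year_end (apply 12% annual interest)): balance=$2031.16 total_interest=$331.16
After 9 (year_end (apply 12% annual interest)): balance=$2274.89 total_interest=$574.89
After 10 (deposit($200)): balance=$2474.89 total_interest=$574.89
After 11 (withdraw($300)): balance=$2174.89 total_interest=$574.89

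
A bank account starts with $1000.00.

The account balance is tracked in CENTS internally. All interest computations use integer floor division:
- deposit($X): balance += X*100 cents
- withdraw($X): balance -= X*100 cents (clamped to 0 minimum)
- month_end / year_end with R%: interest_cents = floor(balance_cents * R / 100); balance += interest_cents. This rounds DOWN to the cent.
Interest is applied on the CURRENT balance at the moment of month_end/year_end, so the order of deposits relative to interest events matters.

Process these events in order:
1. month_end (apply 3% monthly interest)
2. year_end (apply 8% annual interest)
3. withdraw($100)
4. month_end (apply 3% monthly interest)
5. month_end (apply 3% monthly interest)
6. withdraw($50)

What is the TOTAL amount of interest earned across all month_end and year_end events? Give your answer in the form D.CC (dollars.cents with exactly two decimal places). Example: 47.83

Answer: 174.05

Derivation:
After 1 (month_end (apply 3% monthly interest)): balance=$1030.00 total_interest=$30.00
After 2 (year_end (apply 8% annual interest)): balance=$1112.40 total_interest=$112.40
After 3 (withdraw($100)): balance=$1012.40 total_interest=$112.40
After 4 (month_end (apply 3% monthly interest)): balance=$1042.77 total_interest=$142.77
After 5 (month_end (apply 3% monthly interest)): balance=$1074.05 total_interest=$174.05
After 6 (withdraw($50)): balance=$1024.05 total_interest=$174.05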